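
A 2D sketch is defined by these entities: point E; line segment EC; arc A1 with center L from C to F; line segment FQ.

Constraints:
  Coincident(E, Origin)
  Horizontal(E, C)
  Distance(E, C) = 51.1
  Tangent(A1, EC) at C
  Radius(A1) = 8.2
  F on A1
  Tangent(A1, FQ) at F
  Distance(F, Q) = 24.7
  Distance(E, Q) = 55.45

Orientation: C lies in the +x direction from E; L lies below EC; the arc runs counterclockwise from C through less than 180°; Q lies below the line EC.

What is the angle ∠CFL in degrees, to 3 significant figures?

43.4°

E is at the origin; E and C share the same y with |EC| = 51.1 and C on the +x side, so C = (51.1, 0.00). Since A1 is tangent to EC there, LC ⟂ EC, so L = C + (0, -8.2) = (51.1, -8.20). Since LF ⟂ FQ (tangency), |LQ| = √(8.2² + 24.7²) = 26.0 regardless of where F sits on A1. So Q lies on both circle(E, 55.45) and circle(L, 26.0); the below-EC intersection is Q = (44.3, -33.3). F is the foot of the tangent from Q: F = (42.9, -8.67).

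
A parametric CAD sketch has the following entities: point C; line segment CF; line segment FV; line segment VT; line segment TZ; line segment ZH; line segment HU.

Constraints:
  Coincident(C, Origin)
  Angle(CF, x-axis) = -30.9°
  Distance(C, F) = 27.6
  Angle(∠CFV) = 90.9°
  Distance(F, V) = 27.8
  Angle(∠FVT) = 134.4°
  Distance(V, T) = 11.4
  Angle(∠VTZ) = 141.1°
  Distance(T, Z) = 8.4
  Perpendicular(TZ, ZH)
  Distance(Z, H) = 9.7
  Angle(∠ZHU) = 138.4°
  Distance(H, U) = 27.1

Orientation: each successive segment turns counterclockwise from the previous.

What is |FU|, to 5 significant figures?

5.2395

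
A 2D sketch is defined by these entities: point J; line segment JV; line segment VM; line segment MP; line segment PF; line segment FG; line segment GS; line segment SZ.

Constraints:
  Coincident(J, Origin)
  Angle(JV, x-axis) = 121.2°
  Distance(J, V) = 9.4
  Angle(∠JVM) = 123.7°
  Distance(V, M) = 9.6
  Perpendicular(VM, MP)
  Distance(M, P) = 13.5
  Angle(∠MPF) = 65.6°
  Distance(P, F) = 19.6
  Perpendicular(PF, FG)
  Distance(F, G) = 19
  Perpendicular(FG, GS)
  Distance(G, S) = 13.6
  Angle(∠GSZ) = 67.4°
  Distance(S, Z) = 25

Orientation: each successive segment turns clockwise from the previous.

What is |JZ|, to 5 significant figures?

3.1408

J is at the origin; JV runs at 121.2° with length 9.4, so V = (-4.8695, 8.0404). ∠JVM = 123.7° gives VM at 64.900° from the x-axis; with |VM| = 9.6, M = (-0.79714, 16.734). VM ⟂ MP, so MP runs at -25.100°; with |MP| = 13.5, P = (11.428, 11.007). ∠MPF = 65.6° gives PF at -139.50° from the x-axis; with |PF| = 19.6, F = (-3.4759, -1.7220). PF is perpendicular to FG, so FG runs at 130.50°; with |FG| = 19.0, G = (-15.815, 12.726). The perpendicularity gives GS at right angles to FG, so GS runs at 40.500°; with |GS| = 13.6, S = (-5.4739, 21.558). ∠GSZ = 67.4° gives SZ at -72.100° from the x-axis; with |SZ| = 25.0, Z = (2.2100, -2.2316). Then |JZ| = |Z − J| = 3.1408.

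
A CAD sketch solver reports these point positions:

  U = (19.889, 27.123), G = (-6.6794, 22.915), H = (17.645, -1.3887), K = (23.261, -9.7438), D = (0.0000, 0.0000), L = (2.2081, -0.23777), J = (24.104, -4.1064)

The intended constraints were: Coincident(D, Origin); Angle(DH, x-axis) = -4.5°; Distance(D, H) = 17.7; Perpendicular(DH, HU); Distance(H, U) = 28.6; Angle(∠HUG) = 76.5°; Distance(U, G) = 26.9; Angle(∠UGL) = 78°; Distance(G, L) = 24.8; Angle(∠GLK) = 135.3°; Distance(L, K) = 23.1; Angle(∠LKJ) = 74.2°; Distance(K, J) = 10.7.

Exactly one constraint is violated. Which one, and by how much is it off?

Distance(K, J) = 10.7 — off by 5.00.

D = (0.00, 0.00) ✓; DH at -4.500° ✓; |DH| = 17.70 ✓; ∠(DH, HU) = 90.00° ✓; |HU| = 28.60 ✓; ∠HUG = 76.50° ✓; |UG| = 26.90 ✓; ∠UGL = 78.00° ✓; |GL| = 24.80 ✓; ∠GLK = 135.3° ✓; |LK| = 23.10 ✓; ∠LKJ = 74.20° ✓; |KJ| = 5.700 ✗.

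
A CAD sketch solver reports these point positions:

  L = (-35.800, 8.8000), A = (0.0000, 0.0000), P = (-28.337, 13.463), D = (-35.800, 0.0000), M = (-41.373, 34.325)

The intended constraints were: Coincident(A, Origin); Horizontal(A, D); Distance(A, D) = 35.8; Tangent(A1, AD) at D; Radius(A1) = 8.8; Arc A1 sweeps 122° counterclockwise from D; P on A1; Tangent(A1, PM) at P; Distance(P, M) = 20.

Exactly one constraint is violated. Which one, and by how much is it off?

Distance(P, M) = 20 — off by 4.60.

A = (0.00, 0.00) ✓; A.y = 0.00, D.y = 0.00 ✓; |AD| = 35.80 ✓; ∠(LD, DA) = 90.00° ✓; |LD| = 8.800 ✓; bearing(L→P) − bearing(L→D) = 122.0° ✓; |LP| = 8.800 ✓; ∠(LP, PM) = 90.00° ✓; |PM| = 24.60 ✗.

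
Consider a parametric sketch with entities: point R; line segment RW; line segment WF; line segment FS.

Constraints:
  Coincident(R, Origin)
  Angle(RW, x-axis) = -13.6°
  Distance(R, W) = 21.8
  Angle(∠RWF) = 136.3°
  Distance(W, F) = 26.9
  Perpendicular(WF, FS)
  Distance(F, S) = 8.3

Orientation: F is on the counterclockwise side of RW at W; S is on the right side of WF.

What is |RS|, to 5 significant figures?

48.638

∠RWF = 136.3°, so WF runs at -13.6° + (180° − 136.3°) = 30.100° from the x-axis; with |WF| = 26.9, F = W + 26.9·(cos 30.100°, sin 30.100°) = (44.461, 8.3645). WF ⟂ FS; with |FS| = 8.3 on the right of WF, S = F + 8.3·(0.50151, -0.86515) = (48.624, 1.1838). Then |RS| = |S − R| = 48.638.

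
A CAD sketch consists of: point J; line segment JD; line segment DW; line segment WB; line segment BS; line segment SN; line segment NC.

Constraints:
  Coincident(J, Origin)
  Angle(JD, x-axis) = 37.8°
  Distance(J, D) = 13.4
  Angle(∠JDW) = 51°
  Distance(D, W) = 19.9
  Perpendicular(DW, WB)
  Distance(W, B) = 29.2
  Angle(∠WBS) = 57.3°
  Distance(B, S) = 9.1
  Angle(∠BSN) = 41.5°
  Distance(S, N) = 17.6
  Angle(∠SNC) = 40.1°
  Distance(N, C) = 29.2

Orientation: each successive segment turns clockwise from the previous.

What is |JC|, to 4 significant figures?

33.24

J is at the origin; JD runs at 37.8° with length 13.4, so D = (10.59, 8.213). ∠JDW = 51.0° gives DW at -91.20° from the x-axis; with |DW| = 19.9, W = (10.17, -11.68). The perpendicularity gives WB at right angles to DW, so WB runs at 178.8°; with |WB| = 29.2, B = (-19.02, -11.07). ∠WBS = 57.3° gives BS at 56.10° from the x-axis; with |BS| = 9.1, S = (-13.95, -3.518). ∠BSN = 41.5° gives SN at -82.40° from the x-axis; with |SN| = 17.6, N = (-11.62, -20.96). ∠SNC = 40.1° gives NC at 137.7° from the x-axis; with |NC| = 29.2, C = (-33.22, -1.311). Then |JC| = |C − J| = 33.24.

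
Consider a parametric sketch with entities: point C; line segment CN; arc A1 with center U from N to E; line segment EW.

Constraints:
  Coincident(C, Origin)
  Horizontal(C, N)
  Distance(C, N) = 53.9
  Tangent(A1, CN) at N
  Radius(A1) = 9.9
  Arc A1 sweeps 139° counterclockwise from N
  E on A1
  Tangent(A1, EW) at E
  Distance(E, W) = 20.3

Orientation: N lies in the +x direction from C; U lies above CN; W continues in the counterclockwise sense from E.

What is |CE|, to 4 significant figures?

62.84

Tangency of A1 to CN means the radius UN is perpendicular to CN, so U = N + (0, 9.9) = (53.90, 9.900). On A1, N sits at bearing -90° from U; a 139° counterclockwise sweep puts E at bearing 49°, so E = U + 9.9·(cos 49°, sin 49°) = (60.39, 17.37). Then |CE| = |E − C| = 62.84.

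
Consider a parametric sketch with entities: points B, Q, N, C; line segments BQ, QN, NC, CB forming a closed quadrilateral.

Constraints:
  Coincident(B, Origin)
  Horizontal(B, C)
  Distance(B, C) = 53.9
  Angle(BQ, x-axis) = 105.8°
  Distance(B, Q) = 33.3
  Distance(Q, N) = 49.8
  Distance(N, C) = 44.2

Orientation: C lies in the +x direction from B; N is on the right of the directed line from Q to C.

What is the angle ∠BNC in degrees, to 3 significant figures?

114°

Checks: |QN| = 49.80 ✓; |NC| = 44.20 ✓.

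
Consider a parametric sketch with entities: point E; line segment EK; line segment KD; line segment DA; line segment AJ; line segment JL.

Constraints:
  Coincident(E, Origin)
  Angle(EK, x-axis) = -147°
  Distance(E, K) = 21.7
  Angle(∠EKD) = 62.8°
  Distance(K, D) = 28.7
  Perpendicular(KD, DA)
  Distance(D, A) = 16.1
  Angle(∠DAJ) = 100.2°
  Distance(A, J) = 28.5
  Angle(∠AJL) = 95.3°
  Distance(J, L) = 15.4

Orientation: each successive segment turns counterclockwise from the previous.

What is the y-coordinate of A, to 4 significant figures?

-12.11

E is at the origin; EK runs at -147.0° with length 21.7, so K = (-18.20, -11.82). ∠EKD = 62.8° gives KD at -29.80° from the x-axis; with |KD| = 28.7, D = (6.706, -26.08). KD is perpendicular to DA, so DA runs at 60.20°; with |DA| = 16.1, A = (14.71, -12.11). So A.y = -12.11.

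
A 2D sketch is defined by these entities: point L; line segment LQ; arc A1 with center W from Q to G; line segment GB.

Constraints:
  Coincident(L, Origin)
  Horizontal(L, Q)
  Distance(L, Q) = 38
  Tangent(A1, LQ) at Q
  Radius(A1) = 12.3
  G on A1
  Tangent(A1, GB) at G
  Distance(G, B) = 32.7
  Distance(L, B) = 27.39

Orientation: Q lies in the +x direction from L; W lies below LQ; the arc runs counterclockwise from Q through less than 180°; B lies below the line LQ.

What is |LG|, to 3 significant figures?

29.5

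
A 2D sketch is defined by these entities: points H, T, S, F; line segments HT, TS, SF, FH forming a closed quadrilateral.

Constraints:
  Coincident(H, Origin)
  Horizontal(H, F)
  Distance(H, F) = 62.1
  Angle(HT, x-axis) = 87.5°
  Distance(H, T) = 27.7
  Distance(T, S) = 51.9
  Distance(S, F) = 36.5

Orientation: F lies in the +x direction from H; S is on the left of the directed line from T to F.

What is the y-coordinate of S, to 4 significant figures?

35.23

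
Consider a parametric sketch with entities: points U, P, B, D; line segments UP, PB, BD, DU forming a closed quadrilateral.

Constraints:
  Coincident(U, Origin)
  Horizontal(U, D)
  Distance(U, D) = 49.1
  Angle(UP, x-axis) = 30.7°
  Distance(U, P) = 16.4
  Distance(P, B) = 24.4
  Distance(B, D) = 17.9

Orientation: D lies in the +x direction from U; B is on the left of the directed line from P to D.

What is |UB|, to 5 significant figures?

40.342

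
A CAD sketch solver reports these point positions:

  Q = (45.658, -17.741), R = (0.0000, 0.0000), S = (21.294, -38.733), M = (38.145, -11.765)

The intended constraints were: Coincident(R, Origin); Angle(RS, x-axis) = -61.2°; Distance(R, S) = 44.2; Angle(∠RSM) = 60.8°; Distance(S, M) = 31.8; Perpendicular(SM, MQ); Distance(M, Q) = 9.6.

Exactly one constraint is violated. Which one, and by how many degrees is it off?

Perpendicular(SM, MQ) — off by 6.50°.

R = (0.00, 0.00) ✓; RS at -61.20° ✓; |RS| = 44.20 ✓; ∠RSM = 60.80° ✓; |SM| = 31.80 ✓; ∠(SM, MQ) = 96.50° ✗; |MQ| = 9.600 ✓.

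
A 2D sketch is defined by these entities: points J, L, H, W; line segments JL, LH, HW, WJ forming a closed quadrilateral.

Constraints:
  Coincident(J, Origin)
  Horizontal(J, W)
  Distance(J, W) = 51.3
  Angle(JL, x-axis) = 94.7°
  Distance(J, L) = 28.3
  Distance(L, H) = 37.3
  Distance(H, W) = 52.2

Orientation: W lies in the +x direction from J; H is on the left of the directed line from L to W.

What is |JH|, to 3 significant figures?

56.0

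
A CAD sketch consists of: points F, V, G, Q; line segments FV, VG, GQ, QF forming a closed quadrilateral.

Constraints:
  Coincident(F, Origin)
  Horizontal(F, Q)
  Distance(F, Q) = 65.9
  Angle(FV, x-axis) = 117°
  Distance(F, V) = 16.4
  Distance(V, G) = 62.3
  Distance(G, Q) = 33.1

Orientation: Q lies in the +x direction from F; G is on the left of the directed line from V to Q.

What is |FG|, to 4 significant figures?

60.95

Checks: |VG| = 62.30 ✓; |GQ| = 33.10 ✓.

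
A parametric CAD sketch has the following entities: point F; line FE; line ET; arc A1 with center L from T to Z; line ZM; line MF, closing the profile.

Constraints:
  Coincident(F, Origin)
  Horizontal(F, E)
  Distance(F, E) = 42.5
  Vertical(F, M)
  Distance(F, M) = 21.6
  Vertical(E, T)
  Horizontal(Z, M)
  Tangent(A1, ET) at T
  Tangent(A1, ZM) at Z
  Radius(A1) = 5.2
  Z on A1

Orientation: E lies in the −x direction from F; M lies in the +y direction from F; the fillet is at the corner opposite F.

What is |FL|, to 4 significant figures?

40.75

F is at the origin; FE is horizontal with |FE| = 42.5 and E on the −x side, so E = (-42.50, 0.000). FM is vertical with |FM| = 21.6 and M on the +y side, so M = (0.000, 21.60). The virtual corner opposite F is at (-42.50, 21.60). The tangent condition forces LT to be normal to ET and A1 meets ZM tangentially, so LZ is at right angles to ZM, with radius 5.2, so the center L sits 5.2 in from both sides at L = (-37.30, 16.40). Then |FL| = |L − F| = 40.75.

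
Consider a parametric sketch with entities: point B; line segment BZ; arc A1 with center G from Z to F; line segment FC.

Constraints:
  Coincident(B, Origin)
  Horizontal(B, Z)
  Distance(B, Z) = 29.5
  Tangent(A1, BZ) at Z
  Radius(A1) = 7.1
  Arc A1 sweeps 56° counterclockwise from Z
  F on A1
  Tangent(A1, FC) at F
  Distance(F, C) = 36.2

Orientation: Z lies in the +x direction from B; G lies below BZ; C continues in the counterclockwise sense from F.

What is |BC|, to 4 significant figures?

33.31

B is at the origin; BZ is horizontal with |BZ| = 29.5 and Z on the +x side, so Z = (29.50, 0.000). The tangent condition forces GZ to be normal to BZ, so G = Z + (0, -7.1) = (29.50, -7.100). On A1, Z sits at bearing 90° from G; a 56° counterclockwise sweep puts F at bearing 146°, so F = G + 7.1·(cos 146°, sin 146°) = (23.61, -3.130). Since A1 is tangent to FC there, GF ⟂ FC, so FC runs along (−sin 146°, cos 146°); with |FC| = 36.2, C = (3.371, -33.14). Then |BC| = |C − B| = 33.31.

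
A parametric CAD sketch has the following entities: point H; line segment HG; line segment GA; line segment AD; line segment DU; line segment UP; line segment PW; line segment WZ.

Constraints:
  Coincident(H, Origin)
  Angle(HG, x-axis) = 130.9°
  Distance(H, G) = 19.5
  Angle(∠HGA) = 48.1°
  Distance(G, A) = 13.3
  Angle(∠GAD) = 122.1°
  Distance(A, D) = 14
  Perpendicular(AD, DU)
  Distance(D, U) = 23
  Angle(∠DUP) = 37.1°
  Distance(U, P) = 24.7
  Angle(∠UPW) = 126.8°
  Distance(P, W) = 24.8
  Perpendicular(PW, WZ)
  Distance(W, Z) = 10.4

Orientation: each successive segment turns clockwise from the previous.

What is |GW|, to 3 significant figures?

34.4

H is at the origin; HG runs at 130.9° with length 19.5, so G = (-12.8, 14.7). ∠HGA = 48.1° gives GA at -1.00° from the x-axis; with |GA| = 13.3, A = (0.531, 14.5). ∠GAD = 122.1° gives AD at -58.9° from the x-axis; with |AD| = 14.0, D = (7.76, 2.52). AD is perpendicular to DU, so DU runs at -149°; with |DU| = 23.0, U = (-11.9, -9.36). ∠DUP = 37.1° gives UP at 68.2° from the x-axis; with |UP| = 24.7, P = (-2.76, 13.6). ∠UPW = 126.8° gives PW at 15.0° from the x-axis; with |PW| = 24.8, W = (21.2, 20.0). Then |GW| = |W − G| = 34.4.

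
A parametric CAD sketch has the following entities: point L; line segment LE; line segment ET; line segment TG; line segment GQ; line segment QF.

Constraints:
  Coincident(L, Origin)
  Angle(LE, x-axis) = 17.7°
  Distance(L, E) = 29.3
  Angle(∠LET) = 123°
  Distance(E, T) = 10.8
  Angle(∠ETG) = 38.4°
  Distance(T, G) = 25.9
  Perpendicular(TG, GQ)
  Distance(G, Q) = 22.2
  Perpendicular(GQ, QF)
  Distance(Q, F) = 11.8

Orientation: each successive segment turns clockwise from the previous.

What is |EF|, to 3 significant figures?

16.5

L is at the origin; LE runs at 17.7° with length 29.3, so E = (27.9, 8.91). ∠LET = 123.0° gives ET at -39.3° from the x-axis; with |ET| = 10.8, T = (36.3, 2.07). ∠ETG = 38.4° gives TG at 179° from the x-axis; with |TG| = 25.9, G = (10.4, 2.47). The perpendicularity gives GQ at right angles to TG, so GQ runs at 89.1°; with |GQ| = 22.2, Q = (10.7, 24.7). GQ is perpendicular to QF, so QF runs at -0.900°; with |QF| = 11.8, F = (22.5, 24.5). Then |EF| = |F − E| = 16.5.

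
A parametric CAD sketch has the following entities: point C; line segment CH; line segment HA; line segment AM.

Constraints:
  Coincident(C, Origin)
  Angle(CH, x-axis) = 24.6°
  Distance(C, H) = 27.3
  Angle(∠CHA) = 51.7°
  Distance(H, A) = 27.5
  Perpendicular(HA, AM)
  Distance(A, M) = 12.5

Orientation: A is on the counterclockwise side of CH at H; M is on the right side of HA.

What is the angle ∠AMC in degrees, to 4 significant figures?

17.32°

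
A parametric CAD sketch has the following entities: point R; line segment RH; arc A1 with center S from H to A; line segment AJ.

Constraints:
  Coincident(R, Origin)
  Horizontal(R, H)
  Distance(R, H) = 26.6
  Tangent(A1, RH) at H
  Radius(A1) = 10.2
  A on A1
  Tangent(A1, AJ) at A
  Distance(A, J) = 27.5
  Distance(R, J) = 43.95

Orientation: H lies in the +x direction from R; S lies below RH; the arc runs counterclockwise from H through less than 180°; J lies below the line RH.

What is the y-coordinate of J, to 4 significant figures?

-38.89

R is at the origin; RH is horizontal with |RH| = 26.6 and H on the +x side, so H = (26.60, 0.000). A1 meets RH tangentially, so SH is at right angles to RH, so S = H + (0, -10.2) = (26.60, -10.20). Since SA ⟂ AJ (tangency), |SJ| = √(10.2² + 27.5²) = 29.33 regardless of where A sits on A1. So J lies on both circle(R, 43.95) and circle(S, 29.33); the below-RH intersection is J = (20.48, -38.89). A is the foot of the tangent from J: A = (16.51, -11.67).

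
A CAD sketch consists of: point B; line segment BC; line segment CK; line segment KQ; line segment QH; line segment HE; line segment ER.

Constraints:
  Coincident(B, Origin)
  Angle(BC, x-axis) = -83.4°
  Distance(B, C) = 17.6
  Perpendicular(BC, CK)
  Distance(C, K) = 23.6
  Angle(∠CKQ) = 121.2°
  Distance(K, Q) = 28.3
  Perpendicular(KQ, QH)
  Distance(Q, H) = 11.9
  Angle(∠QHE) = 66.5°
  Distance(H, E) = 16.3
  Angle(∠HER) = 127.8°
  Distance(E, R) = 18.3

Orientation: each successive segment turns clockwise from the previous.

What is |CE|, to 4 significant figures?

29.54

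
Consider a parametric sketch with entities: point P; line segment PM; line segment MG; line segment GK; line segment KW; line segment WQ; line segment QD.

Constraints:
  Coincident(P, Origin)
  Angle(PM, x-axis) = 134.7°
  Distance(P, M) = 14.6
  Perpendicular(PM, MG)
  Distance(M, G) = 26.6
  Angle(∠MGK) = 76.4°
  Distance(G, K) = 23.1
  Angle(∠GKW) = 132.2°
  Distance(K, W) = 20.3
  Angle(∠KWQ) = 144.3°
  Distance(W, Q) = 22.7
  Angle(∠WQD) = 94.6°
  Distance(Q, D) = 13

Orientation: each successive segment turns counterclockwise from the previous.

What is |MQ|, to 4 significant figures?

35.07

P is at the origin; PM runs at 134.7° with length 14.6, so M = (-10.27, 10.38). PM ⟂ MG, so MG runs at -135.3°; with |MG| = 26.6, G = (-29.18, -8.333). ∠MGK = 76.4° gives GK at -31.70° from the x-axis; with |GK| = 23.1, K = (-9.523, -20.47). ∠GKW = 132.2° gives KW at 16.10° from the x-axis; with |KW| = 20.3, W = (9.981, -14.84). ∠KWQ = 144.3° gives WQ at 51.80° from the x-axis; with |WQ| = 22.7, Q = (24.02, 2.997). Then |MQ| = |Q − M| = 35.07.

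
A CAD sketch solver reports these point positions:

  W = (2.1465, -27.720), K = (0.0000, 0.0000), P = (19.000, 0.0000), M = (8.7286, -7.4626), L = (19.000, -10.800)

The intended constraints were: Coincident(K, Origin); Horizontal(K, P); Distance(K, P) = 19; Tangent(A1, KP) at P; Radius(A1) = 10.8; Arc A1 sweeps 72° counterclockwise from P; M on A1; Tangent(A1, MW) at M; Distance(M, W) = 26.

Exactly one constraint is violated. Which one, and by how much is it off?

Distance(M, W) = 26 — off by 4.70.

K = (0.00, 0.00) ✓; K.y = 0.00, P.y = 0.00 ✓; |KP| = 19.00 ✓; ∠(LP, PK) = 90.00° ✓; |LP| = 10.80 ✓; bearing(L→M) − bearing(L→P) = 72.00° ✓; |LM| = 10.80 ✓; ∠(LM, MW) = 90.00° ✓; |MW| = 21.30 ✗.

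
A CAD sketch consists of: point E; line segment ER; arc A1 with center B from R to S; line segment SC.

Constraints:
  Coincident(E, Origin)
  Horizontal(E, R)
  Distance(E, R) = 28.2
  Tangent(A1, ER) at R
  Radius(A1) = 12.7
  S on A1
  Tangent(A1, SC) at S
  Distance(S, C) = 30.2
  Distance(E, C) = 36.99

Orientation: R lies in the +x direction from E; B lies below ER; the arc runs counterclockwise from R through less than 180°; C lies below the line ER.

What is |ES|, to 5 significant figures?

18.274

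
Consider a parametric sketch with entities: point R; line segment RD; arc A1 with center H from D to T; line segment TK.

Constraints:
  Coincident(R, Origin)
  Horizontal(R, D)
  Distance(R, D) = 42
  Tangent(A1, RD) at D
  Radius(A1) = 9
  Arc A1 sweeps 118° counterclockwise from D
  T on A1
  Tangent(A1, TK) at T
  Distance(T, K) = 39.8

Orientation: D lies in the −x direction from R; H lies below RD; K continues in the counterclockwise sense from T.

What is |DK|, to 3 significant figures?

49.5

On A1, D sits at bearing 90° from H; a 118° counterclockwise sweep puts T at bearing 208°, so T = H + 9.0·(cos 208°, sin 208°) = (-49.9, -13.2). Since A1 is tangent to TK there, HT ⟂ TK, so TK runs along (−sin 208°, cos 208°); with |TK| = 39.8, K = (-31.3, -48.4). Then |DK| = |K − D| = 49.5.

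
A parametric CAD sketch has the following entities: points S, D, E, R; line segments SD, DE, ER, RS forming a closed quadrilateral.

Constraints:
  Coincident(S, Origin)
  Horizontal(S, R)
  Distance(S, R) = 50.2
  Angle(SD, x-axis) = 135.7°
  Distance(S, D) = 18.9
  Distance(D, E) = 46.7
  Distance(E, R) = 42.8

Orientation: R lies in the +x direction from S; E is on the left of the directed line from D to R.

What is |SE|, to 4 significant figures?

45.18

Checks: |DE| = 46.70 ✓; |ER| = 42.80 ✓.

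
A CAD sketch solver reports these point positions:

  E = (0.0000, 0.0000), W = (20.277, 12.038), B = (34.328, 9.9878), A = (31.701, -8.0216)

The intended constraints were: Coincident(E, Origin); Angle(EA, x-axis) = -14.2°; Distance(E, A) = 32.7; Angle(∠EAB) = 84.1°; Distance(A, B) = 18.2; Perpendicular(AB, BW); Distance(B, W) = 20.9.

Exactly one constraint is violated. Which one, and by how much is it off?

Distance(B, W) = 20.9 — off by 6.70.

E = (0.00, 0.00) ✓; EA at -14.20° ✓; |EA| = 32.70 ✓; ∠EAB = 84.10° ✓; |AB| = 18.20 ✓; ∠(AB, BW) = 90.00° ✓; |BW| = 14.20 ✗.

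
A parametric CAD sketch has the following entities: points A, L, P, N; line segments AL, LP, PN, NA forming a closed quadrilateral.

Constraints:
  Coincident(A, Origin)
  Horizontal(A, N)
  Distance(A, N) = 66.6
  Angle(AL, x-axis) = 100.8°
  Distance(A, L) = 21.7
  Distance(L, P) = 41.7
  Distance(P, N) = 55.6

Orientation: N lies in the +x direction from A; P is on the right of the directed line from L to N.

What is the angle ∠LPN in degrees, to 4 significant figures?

97.66°

A is at the origin; AN is horizontal with |AN| = 66.6 and N in +x, so N = (66.6, 0). AL runs at 100.8° with |AL| = 21.7, so L = (-4.066, 21.32). P is determined by |LP| = 41.7 and |PN| = 55.6 together: it lies at the intersection of circle(L, 41.7) and circle(N, 55.6). With |LN| = 73.81, the foot of the radical line on LN is 27.74 from L and the perpendicular offset is √(41.7² − 27.74²) = 31.13. Taking the right-of-LN solution: P = (13.51, -16.50).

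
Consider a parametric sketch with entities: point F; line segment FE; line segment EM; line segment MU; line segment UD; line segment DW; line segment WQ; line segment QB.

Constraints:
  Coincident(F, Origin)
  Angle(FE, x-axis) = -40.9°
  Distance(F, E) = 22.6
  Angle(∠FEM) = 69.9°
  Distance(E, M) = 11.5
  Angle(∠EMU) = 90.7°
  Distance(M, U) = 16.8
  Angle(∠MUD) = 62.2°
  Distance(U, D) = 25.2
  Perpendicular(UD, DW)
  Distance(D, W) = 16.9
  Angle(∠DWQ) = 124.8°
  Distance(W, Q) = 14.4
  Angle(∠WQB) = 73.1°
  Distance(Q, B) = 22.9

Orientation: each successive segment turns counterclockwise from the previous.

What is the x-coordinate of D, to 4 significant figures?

8.300

∠EMU = 90.7° gives MU at 158.5° from the x-axis; with |MU| = 16.8, U = (5.535, 2.111). ∠MUD = 62.2° gives UD at -83.70° from the x-axis; with |UD| = 25.2, D = (8.300, -22.94). So D.x = 8.300.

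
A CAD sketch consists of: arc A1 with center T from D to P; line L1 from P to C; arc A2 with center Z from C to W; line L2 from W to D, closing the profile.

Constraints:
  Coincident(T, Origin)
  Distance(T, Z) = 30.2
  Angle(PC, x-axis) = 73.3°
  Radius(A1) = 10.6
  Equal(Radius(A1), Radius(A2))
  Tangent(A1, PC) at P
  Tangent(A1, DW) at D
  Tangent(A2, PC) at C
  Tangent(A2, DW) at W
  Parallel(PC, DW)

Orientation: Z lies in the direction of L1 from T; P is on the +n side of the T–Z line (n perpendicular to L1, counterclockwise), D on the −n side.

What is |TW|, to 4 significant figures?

32.01

The slot axis is L1's direction at 73.3°, so u = (cos 73.3°, sin 73.3°) = (0.2874, 0.9578) and n = (−sin 73.3°, cos 73.3°) = (-0.9578, 0.2874). T is at the origin and Z lies 30.2 along u from T, so Z = 30.2·u = (8.678, 28.93). Tangency of A1 to both parallel lines with radius 10.6 puts P and D at T ± 10.6·n: P = (-10.15, 3.046), D = (10.15, -3.046). Equal radii place C and W the same way about Z: C = Z + 10.6·n = (-1.475, 31.97), W = Z − 10.6·n = (18.83, 25.88). Then |TW| = |W − T| = 32.01.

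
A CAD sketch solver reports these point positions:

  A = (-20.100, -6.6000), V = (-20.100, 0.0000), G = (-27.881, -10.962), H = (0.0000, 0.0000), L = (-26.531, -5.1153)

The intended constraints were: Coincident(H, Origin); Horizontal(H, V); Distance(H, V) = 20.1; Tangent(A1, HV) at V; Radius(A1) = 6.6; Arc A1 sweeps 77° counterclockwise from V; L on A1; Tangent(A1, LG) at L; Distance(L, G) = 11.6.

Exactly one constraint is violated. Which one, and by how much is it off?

Distance(L, G) = 11.6 — off by 5.60.

H = (0.00, 0.00) ✓; H.y = 0.00, V.y = 0.00 ✓; |HV| = 20.10 ✓; ∠(AV, VH) = 90.00° ✓; |AV| = 6.600 ✓; bearing(A→L) − bearing(A→V) = 77.00° ✓; |AL| = 6.600 ✓; ∠(AL, LG) = 90.00° ✓; |LG| = 6.001 ✗.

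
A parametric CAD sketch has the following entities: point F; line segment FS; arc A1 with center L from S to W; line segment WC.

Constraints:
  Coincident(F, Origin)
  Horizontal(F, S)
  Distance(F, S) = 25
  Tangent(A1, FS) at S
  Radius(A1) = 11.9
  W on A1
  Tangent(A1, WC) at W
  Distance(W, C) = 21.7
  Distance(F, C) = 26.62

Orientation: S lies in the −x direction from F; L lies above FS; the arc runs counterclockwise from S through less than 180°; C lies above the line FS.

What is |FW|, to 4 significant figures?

15.79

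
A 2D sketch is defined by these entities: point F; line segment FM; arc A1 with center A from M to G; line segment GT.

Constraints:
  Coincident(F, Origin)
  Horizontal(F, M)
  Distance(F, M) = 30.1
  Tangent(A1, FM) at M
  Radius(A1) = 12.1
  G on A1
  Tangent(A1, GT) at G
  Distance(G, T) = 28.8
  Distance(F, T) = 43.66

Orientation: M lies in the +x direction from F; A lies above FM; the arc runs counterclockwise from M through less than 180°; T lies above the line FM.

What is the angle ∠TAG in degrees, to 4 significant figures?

67.21°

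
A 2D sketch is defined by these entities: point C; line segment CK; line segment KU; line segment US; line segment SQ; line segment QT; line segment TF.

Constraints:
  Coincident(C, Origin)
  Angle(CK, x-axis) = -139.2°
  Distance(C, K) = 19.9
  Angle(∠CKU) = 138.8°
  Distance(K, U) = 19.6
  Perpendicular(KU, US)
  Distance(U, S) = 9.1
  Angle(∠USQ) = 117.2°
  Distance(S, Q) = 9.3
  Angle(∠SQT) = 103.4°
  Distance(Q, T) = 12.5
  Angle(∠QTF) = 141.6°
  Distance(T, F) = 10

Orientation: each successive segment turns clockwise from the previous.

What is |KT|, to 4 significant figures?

5.010

∠USQ = 117.2° gives SQ at 26.80° from the x-axis; with |SQ| = 9.3, Q = (-26.30, 0.4267). ∠SQT = 103.4° gives QT at -49.80° from the x-axis; with |QT| = 12.5, T = (-18.23, -9.121). Then |KT| = |T − K| = 5.010.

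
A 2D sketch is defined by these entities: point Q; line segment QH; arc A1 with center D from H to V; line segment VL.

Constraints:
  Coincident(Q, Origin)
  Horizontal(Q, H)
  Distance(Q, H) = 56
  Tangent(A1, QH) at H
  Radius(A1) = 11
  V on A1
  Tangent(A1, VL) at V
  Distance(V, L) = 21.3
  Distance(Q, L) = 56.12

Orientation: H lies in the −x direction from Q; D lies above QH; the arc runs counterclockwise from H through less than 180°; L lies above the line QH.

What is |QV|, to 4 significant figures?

46.41

Q is at the origin; QH is horizontal with |QH| = 56.0 and H on the −x side, so H = (-56.00, 0.000). The tangent condition forces DH to be normal to QH, so D = H + (0, 11) = (-56.00, 11.00). Since DV ⟂ VL (tangency), |DL| = √(11.0² + 21.3²) = 23.97 regardless of where V sits on A1. So L lies on both circle(Q, 56.12) and circle(D, 23.97); the above-QH intersection is L = (-45.66, 32.63). V is the foot of the tangent from L: V = (-45.01, 11.34).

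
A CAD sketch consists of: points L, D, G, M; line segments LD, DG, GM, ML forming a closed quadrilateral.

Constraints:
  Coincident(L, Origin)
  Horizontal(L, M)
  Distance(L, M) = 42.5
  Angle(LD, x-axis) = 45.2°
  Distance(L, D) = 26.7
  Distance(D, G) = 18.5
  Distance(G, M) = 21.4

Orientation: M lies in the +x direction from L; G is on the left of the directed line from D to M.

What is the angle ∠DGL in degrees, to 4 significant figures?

23.56°

Checks: |DG| = 18.50 ✓; |GM| = 21.40 ✓.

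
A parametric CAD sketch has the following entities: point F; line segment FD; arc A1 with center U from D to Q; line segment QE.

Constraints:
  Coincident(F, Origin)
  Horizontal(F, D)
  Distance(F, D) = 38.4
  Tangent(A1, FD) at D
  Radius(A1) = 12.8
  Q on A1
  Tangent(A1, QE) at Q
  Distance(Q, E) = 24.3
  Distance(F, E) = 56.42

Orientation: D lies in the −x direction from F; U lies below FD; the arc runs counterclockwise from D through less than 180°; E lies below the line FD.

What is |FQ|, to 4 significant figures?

53.21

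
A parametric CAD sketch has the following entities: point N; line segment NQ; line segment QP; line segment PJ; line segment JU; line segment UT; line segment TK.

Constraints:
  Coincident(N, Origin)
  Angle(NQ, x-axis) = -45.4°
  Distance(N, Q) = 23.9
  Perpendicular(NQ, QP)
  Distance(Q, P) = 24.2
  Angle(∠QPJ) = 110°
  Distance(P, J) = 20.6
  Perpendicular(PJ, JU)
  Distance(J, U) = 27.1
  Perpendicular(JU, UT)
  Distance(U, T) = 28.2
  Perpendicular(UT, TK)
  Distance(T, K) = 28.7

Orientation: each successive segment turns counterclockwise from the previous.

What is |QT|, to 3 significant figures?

4.41

N is at the origin; NQ runs at -45.4° with length 23.9, so Q = (16.8, -17.0). NQ ⟂ QP, so QP runs at 44.6°; with |QP| = 24.2, P = (34.0, -0.0253). ∠QPJ = 110.0° gives PJ at 115° from the x-axis; with |PJ| = 20.6, J = (25.4, 18.7). The perpendicularity gives JU at right angles to PJ, so JU runs at -155°; with |JU| = 27.1, U = (0.797, 7.42). JU is perpendicular to UT, so UT runs at -65.4°; with |UT| = 28.2, T = (12.5, -18.2). Then |QT| = |T − Q| = 4.41.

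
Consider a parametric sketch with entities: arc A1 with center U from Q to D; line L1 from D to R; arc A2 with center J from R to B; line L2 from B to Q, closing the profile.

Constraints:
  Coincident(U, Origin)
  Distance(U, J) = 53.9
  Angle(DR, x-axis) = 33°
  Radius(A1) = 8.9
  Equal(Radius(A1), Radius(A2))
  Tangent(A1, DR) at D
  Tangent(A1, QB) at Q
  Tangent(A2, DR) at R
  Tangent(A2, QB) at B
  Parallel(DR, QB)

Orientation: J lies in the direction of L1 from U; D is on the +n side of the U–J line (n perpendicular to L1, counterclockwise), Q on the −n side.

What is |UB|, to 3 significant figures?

54.6

Tangency of A1 to both parallel lines with radius 8.9 puts D and Q at U ± 8.9·n: D = (-4.85, 7.46), Q = (4.85, -7.46). Equal radii place R and B the same way about J: R = J + 8.9·n = (40.4, 36.8), B = J − 8.9·n = (50.1, 21.9). Then |UB| = |B − U| = 54.6.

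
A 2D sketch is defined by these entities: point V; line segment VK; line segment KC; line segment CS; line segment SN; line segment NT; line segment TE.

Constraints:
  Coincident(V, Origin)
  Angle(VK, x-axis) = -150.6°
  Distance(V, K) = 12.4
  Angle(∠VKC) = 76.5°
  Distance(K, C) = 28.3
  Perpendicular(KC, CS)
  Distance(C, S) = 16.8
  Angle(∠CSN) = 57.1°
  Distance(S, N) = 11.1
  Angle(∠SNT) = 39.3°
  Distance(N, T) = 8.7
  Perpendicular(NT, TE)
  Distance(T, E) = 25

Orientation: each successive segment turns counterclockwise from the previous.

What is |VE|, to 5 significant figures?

35.601

∠SNT = 39.3° gives NT at -53.500° from the x-axis; with |NT| = 8.7, T = (15.182, -19.653). NT ⟂ TE, so TE runs at 36.500°; with |TE| = 25.0, E = (35.279, -4.7821). Then |VE| = |E − V| = 35.601.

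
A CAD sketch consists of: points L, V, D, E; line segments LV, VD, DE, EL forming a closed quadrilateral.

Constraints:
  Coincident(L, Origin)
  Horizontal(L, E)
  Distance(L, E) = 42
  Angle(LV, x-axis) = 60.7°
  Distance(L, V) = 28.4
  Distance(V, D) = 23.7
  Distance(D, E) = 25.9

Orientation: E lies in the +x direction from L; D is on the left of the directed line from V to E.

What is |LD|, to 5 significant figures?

45.432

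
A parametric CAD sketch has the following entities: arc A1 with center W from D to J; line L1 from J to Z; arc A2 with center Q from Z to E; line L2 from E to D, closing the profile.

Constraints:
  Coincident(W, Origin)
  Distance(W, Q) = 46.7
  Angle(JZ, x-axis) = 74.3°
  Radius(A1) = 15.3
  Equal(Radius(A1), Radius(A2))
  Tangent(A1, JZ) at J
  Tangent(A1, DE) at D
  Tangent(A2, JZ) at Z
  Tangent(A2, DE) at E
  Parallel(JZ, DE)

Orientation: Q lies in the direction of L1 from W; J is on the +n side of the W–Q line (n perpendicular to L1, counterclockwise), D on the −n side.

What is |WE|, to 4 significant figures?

49.14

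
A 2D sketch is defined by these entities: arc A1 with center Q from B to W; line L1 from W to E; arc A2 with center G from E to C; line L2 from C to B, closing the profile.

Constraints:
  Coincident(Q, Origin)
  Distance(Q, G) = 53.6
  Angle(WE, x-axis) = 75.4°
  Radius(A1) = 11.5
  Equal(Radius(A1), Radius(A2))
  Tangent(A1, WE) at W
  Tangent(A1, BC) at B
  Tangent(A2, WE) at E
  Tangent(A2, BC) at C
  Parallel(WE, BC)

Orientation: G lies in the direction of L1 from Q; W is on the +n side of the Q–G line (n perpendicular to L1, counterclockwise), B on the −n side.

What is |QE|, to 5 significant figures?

54.820

Tangency of A1 to both parallel lines with radius 11.5 puts W and B at Q ± 11.5·n: W = (-11.129, 2.8988), B = (11.129, -2.8988). Equal radii place E and C the same way about G: E = G + 11.5·n = (2.3823, 54.768), C = G − 11.5·n = (24.640, 48.970). Then |QE| = |E − Q| = 54.820.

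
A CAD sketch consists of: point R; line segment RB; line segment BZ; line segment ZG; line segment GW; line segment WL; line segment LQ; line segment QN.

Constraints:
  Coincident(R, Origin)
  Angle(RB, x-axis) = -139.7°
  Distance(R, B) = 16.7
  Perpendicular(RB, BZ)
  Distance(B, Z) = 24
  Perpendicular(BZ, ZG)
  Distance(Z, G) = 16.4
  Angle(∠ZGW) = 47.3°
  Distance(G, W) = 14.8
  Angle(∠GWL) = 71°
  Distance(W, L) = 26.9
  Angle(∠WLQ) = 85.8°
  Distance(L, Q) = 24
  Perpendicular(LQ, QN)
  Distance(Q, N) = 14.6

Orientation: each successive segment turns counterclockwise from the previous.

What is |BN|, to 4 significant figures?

39.61

R is at the origin; RB runs at -139.7° with length 16.7, so B = (-12.74, -10.80). RB is perpendicular to BZ, so BZ runs at -49.70°; with |BZ| = 24.0, Z = (2.786, -29.11). BZ ⟂ ZG, so ZG runs at 40.30°; with |ZG| = 16.4, G = (15.29, -18.50). ∠ZGW = 47.3° gives GW at 173.0° from the x-axis; with |GW| = 14.8, W = (0.6045, -16.69). ∠GWL = 71.0° gives WL at -78.00° from the x-axis; with |WL| = 26.9, L = (6.197, -43.01). ∠WLQ = 85.8° gives LQ at 16.20° from the x-axis; with |LQ| = 24.0, Q = (29.24, -36.31). LQ ⟂ QN, so QN runs at 106.2°; with |QN| = 14.6, N = (25.17, -22.29). Then |BN| = |N − B| = 39.61.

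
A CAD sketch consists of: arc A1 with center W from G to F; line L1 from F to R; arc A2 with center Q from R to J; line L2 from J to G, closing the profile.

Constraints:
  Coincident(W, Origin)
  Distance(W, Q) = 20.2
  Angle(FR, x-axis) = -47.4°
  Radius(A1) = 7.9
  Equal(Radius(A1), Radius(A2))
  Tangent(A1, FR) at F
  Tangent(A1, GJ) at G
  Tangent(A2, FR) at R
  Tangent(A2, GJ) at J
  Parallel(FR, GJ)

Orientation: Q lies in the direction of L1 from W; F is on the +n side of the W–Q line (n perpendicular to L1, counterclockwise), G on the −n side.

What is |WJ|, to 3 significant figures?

21.7

The slot axis is L1's direction at -47.4°, so u = (cos -47.4°, sin -47.4°) = (0.677, -0.736) and n = (−sin -47.4°, cos -47.4°) = (0.736, 0.677). W is at the origin and Q lies 20.2 along u from W, so Q = 20.2·u = (13.7, -14.9). Tangency of A1 to both parallel lines with radius 7.9 puts F and G at W ± 7.9·n: F = (5.82, 5.35), G = (-5.82, -5.35). Equal radii place R and J the same way about Q: R = Q + 7.9·n = (19.5, -9.52), J = Q − 7.9·n = (7.86, -20.2). Then |WJ| = |J − W| = 21.7.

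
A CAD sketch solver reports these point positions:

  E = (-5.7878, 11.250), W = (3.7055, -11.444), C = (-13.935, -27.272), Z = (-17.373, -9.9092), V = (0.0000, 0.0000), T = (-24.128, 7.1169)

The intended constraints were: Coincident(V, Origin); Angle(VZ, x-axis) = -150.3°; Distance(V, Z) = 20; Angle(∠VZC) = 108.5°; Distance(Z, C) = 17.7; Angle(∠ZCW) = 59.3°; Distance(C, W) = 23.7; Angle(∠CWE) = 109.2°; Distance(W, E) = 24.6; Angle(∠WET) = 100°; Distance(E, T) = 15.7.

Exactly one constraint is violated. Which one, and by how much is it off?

Distance(E, T) = 15.7 — off by 3.10.

V = (0.00, 0.00) ✓; VZ at -150.3° ✓; |VZ| = 20.00 ✓; ∠VZC = 108.5° ✓; |ZC| = 17.70 ✓; ∠ZCW = 59.30° ✓; |CW| = 23.70 ✓; ∠CWE = 109.2° ✓; |WE| = 24.60 ✓; ∠WET = 100.0° ✓; |ET| = 18.80 ✗.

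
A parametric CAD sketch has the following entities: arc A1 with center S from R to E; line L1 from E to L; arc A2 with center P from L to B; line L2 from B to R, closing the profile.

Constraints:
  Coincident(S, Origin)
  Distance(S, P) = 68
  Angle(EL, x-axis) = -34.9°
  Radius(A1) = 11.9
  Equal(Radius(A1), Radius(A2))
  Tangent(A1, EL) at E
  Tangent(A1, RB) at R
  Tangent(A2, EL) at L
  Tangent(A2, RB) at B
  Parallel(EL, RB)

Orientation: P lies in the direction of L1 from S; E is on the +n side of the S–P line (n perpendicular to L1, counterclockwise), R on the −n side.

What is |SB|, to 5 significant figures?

69.033

Tangency of A1 to both parallel lines with radius 11.9 puts E and R at S ± 11.9·n: E = (6.8085, 9.7598), R = (-6.8085, -9.7598). Equal radii place L and B the same way about P: L = P + 11.9·n = (62.579, -29.146), B = P − 11.9·n = (48.962, -48.666). Then |SB| = |B − S| = 69.033.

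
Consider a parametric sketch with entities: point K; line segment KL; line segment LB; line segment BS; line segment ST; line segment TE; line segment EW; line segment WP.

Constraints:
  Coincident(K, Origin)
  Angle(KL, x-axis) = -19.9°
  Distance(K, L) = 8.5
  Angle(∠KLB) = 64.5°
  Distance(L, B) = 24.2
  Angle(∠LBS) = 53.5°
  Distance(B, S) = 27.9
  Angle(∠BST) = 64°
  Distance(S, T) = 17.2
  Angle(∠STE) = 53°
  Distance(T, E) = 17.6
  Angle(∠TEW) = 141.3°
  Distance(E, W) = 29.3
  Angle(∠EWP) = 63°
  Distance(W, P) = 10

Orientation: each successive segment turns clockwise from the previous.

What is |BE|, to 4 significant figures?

12.37

K is at the origin; KL runs at -19.9° with length 8.5, so L = (7.992, -2.893). ∠KLB = 64.5° gives LB at -135.4° from the x-axis; with |LB| = 24.2, B = (-9.239, -19.89). ∠LBS = 53.5° gives BS at 98.10° from the x-axis; with |BS| = 27.9, S = (-13.17, 7.736). ∠BST = 64.0° gives ST at -17.90° from the x-axis; with |ST| = 17.2, T = (3.198, 2.450). ∠STE = 53.0° gives TE at -144.9° from the x-axis; with |TE| = 17.6, E = (-11.20, -7.670). Then |BE| = |E − B| = 12.37.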